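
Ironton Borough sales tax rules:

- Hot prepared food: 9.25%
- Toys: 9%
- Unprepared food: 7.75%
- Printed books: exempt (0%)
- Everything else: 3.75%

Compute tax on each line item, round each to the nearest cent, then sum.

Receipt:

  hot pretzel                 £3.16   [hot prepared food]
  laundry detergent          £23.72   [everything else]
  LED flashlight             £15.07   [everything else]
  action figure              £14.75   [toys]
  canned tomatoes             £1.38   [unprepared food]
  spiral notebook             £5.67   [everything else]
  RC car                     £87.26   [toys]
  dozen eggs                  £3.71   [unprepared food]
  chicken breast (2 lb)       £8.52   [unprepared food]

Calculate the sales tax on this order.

Hot pretzel £3.16: hot prepared food → 9.25% → £0.29
Laundry detergent £23.72: everything else → 3.75% → £0.89
LED flashlight £15.07: everything else → 3.75% → £0.57
Action figure £14.75: toys → 9% → £1.33
Canned tomatoes £1.38: unprepared food → 7.75% → £0.11
Spiral notebook £5.67: everything else → 3.75% → £0.21
RC car £87.26: toys → 9% → £7.85
Dozen eggs £3.71: unprepared food → 7.75% → £0.29
Chicken breast (2 lb) £8.52: unprepared food → 7.75% → £0.66
Total tax = £0.29 + £0.89 + £0.57 + £1.33 + £0.11 + £0.21 + £7.85 + £0.29 + £0.66 = £12.20

£12.20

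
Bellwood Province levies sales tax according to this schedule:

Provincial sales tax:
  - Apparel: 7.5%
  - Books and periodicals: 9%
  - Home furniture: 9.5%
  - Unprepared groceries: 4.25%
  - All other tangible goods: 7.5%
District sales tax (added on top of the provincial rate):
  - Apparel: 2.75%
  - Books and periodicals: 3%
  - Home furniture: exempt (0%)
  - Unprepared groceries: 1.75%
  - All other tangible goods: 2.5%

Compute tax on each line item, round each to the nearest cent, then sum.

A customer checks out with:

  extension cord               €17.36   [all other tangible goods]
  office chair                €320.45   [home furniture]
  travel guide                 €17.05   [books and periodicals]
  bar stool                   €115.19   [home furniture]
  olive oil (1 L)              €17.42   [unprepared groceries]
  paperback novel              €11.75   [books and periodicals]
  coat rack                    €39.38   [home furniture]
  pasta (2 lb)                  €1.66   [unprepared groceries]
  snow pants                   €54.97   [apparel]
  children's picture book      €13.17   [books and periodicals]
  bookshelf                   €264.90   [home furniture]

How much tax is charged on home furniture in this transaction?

Office chair €320.45: home furniture → 9.5% + 0% district = 9.5% → €30.44
Bar stool €115.19: home furniture → 9.5% + 0% district = 9.5% → €10.94
Coat rack €39.38: home furniture → 9.5% + 0% district = 9.5% → €3.74
Bookshelf €264.90: home furniture → 9.5% + 0% district = 9.5% → €25.17
Tax on home furniture = €30.44 + €10.94 + €3.74 + €25.17 = €70.29

€70.29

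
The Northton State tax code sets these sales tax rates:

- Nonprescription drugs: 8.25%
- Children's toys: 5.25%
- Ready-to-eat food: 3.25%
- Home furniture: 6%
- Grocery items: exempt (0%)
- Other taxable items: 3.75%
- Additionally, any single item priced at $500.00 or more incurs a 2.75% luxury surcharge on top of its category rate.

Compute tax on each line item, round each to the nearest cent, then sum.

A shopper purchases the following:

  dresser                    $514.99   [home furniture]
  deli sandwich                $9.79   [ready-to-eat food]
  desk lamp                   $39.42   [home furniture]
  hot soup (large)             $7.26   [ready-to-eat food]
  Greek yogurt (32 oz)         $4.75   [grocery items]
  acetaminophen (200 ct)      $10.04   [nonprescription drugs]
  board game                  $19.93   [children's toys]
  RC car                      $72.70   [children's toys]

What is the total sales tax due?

Dresser $514.99: home furniture → 6% + 2.75% surcharge = 8.75% → $45.06
Deli sandwich $9.79: ready-to-eat food → 3.25% → $0.32
Desk lamp $39.42: home furniture → 6% → $2.37
Hot soup (large) $7.26: ready-to-eat food → 3.25% → $0.24
Greek yogurt (32 oz) $4.75: grocery items → 0% → $0.00
Acetaminophen (200 ct) $10.04: nonprescription drugs → 8.25% → $0.83
Board game $19.93: children's toys → 5.25% → $1.05
RC car $72.70: children's toys → 5.25% → $3.82
Total tax = $45.06 + $0.32 + $2.37 + $0.24 + $0.83 + $1.05 + $3.82 = $53.69

$53.69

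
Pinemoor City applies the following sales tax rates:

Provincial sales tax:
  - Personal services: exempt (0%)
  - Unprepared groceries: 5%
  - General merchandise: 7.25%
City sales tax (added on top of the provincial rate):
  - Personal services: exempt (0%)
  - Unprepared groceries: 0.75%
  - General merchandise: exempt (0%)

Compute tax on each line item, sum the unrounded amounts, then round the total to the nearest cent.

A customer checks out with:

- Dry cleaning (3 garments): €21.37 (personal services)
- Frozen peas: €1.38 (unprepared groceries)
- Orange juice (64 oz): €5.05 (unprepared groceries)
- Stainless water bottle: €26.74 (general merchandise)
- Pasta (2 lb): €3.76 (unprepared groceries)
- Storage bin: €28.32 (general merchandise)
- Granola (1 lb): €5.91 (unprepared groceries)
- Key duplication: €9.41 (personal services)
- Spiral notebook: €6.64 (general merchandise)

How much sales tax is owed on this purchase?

Dry cleaning (3 garments) €21.37: personal services → 0% + 0% city = 0% → €0.00
Frozen peas €1.38: unprepared groceries → 5% + 0.75% city = 5.75% → €0.07935
Orange juice (64 oz) €5.05: unprepared groceries → 5% + 0.75% city = 5.75% → €0.290375
Stainless water bottle €26.74: general merchandise → 7.25% + 0% city = 7.25% → €1.93865
Pasta (2 lb) €3.76: unprepared groceries → 5% + 0.75% city = 5.75% → €0.2162
Storage bin €28.32: general merchandise → 7.25% + 0% city = 7.25% → €2.0532
Granola (1 lb) €5.91: unprepared groceries → 5% + 0.75% city = 5.75% → €0.339825
Key duplication €9.41: personal services → 0% + 0% city = 0% → €0.00
Spiral notebook €6.64: general merchandise → 7.25% + 0% city = 7.25% → €0.4814
Unrounded tax sum = €5.399 → €5.40

€5.40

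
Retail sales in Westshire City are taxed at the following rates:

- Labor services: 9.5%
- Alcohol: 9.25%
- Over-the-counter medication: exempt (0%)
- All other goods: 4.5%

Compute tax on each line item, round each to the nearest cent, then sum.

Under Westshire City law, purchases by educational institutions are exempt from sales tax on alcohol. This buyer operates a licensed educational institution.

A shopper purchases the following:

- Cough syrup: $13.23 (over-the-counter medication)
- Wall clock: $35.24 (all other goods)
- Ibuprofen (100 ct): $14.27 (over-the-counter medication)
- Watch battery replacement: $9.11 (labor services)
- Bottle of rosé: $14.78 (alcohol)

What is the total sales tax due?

$2.46

Cough syrup $13.23: over-the-counter medication → 0% → $0.00
Wall clock $35.24: all other goods → 4.5% → $1.59
Ibuprofen (100 ct) $14.27: over-the-counter medication → 0% → $0.00
Watch battery replacement $9.11: labor services → 9.5% → $0.87
Bottle of rosé $14.78: alcohol, buyer-exempt → 0% → $0.00
Total tax = $1.59 + $0.87 = $2.46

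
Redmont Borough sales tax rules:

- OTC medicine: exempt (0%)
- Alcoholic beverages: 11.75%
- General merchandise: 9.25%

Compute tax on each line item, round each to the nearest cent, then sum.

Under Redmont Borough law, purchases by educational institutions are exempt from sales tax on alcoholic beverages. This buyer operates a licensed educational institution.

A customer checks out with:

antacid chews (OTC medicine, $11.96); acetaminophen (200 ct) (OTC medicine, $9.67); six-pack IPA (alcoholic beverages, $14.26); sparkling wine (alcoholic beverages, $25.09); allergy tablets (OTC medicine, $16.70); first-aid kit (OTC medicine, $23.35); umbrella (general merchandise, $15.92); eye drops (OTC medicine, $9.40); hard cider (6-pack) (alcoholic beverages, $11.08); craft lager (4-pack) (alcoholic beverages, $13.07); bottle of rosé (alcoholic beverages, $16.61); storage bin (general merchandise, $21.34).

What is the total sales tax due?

Antacid chews $11.96: OTC medicine → 0% → $0.00
Acetaminophen (200 ct) $9.67: OTC medicine → 0% → $0.00
Six-pack IPA $14.26: alcoholic beverages, buyer-exempt → 0% → $0.00
Sparkling wine $25.09: alcoholic beverages, buyer-exempt → 0% → $0.00
Allergy tablets $16.70: OTC medicine → 0% → $0.00
First-aid kit $23.35: OTC medicine → 0% → $0.00
Umbrella $15.92: general merchandise → 9.25% → $1.47
Eye drops $9.40: OTC medicine → 0% → $0.00
Hard cider (6-pack) $11.08: alcoholic beverages, buyer-exempt → 0% → $0.00
Craft lager (4-pack) $13.07: alcoholic beverages, buyer-exempt → 0% → $0.00
Bottle of rosé $16.61: alcoholic beverages, buyer-exempt → 0% → $0.00
Storage bin $21.34: general merchandise → 9.25% → $1.97
Total tax = $1.47 + $1.97 = $3.44

$3.44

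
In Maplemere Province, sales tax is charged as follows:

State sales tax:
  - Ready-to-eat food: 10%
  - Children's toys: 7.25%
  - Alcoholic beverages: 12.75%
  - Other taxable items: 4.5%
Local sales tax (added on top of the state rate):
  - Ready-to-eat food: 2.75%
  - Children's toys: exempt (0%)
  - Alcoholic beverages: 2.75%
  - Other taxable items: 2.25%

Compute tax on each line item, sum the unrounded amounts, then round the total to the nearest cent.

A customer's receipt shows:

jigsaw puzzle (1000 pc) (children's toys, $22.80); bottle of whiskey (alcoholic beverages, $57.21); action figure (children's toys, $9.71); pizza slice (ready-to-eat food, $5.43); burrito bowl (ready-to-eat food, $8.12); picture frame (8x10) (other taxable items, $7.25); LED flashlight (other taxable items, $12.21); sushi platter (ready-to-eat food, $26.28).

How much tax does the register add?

Jigsaw puzzle (1000 pc) $22.80: children's toys → 7.25% + 0% local = 7.25% → $1.653
Bottle of whiskey $57.21: alcoholic beverages → 12.75% + 2.75% local = 15.5% → $8.86755
Action figure $9.71: children's toys → 7.25% + 0% local = 7.25% → $0.703975
Pizza slice $5.43: ready-to-eat food → 10% + 2.75% local = 12.75% → $0.692325
Burrito bowl $8.12: ready-to-eat food → 10% + 2.75% local = 12.75% → $1.0353
Picture frame (8x10) $7.25: other taxable items → 4.5% + 2.25% local = 6.75% → $0.489375
LED flashlight $12.21: other taxable items → 4.5% + 2.25% local = 6.75% → $0.824175
Sushi platter $26.28: ready-to-eat food → 10% + 2.75% local = 12.75% → $3.3507
Unrounded tax sum = $17.6164 → $17.62

$17.62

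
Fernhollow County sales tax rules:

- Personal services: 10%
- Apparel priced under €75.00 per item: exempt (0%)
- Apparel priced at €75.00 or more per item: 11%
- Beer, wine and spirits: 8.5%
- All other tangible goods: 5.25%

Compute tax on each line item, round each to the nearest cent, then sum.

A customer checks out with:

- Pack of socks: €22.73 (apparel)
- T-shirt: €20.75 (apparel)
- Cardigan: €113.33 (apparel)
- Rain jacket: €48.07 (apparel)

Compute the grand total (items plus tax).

€217.35

Pack of socks €22.73: apparel, under €75.00 → 0% → €0.00
T-shirt €20.75: apparel, under €75.00 → 0% → €0.00
Cardigan €113.33: apparel, €75.00 or more → 11% → €12.47
Rain jacket €48.07: apparel, under €75.00 → 0% → €0.00
Subtotal = €204.88; tax = €12.47; total due = €217.35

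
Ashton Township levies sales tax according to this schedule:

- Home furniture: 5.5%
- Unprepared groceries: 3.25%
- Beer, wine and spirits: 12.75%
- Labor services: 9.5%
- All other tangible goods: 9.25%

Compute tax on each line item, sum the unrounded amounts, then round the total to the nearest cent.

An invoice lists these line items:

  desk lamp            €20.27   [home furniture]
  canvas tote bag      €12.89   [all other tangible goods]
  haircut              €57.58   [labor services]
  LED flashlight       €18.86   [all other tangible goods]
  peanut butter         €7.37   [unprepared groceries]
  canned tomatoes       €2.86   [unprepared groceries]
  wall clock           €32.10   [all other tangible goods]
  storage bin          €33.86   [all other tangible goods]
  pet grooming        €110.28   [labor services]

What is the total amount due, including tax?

Desk lamp €20.27: home furniture → 5.5% → €1.11485
Canvas tote bag €12.89: all other tangible goods → 9.25% → €1.192325
Haircut €57.58: labor services → 9.5% → €5.4701
LED flashlight €18.86: all other tangible goods → 9.25% → €1.74455
Peanut butter €7.37: unprepared groceries → 3.25% → €0.239525
Canned tomatoes €2.86: unprepared groceries → 3.25% → €0.09295
Wall clock €32.10: all other tangible goods → 9.25% → €2.96925
Storage bin €33.86: all other tangible goods → 9.25% → €3.13205
Pet grooming €110.28: labor services → 9.5% → €10.4766
Subtotal = €296.07; unrounded tax = €26.4322 → €26.43; total due = €322.50

€322.50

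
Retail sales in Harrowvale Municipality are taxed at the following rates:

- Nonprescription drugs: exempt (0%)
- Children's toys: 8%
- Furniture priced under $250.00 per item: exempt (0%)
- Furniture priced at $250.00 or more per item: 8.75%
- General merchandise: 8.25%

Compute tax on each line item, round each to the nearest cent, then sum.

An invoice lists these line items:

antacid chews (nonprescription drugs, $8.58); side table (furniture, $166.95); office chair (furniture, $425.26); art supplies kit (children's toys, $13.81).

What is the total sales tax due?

$38.31

Antacid chews $8.58: nonprescription drugs → 0% → $0.00
Side table $166.95: furniture, under $250.00 → 0% → $0.00
Office chair $425.26: furniture, $250.00 or more → 8.75% → $37.21
Art supplies kit $13.81: children's toys → 8% → $1.10
Total tax = $37.21 + $1.10 = $38.31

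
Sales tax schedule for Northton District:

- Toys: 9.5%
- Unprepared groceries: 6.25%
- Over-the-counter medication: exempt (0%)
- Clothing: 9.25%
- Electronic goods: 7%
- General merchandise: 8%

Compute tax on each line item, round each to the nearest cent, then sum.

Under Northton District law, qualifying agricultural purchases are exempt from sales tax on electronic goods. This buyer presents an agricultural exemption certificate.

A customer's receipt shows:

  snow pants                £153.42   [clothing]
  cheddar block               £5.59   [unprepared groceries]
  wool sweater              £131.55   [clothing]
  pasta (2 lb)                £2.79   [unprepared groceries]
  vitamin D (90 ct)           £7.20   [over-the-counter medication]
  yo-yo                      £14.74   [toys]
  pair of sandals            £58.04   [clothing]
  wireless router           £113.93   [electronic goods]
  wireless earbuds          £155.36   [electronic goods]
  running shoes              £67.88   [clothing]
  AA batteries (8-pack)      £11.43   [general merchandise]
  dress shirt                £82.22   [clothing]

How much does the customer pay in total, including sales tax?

Snow pants £153.42: clothing → 9.25% → £14.19
Cheddar block £5.59: unprepared groceries → 6.25% → £0.35
Wool sweater £131.55: clothing → 9.25% → £12.17
Pasta (2 lb) £2.79: unprepared groceries → 6.25% → £0.17
Vitamin D (90 ct) £7.20: over-the-counter medication → 0% → £0.00
Yo-yo £14.74: toys → 9.5% → £1.40
Pair of sandals £58.04: clothing → 9.25% → £5.37
Wireless router £113.93: electronic goods, buyer-exempt → 0% → £0.00
Wireless earbuds £155.36: electronic goods, buyer-exempt → 0% → £0.00
Running shoes £67.88: clothing → 9.25% → £6.28
AA batteries (8-pack) £11.43: general merchandise → 8% → £0.91
Dress shirt £82.22: clothing → 9.25% → £7.61
Subtotal = £804.15; tax = £48.45; total due = £852.60

£852.60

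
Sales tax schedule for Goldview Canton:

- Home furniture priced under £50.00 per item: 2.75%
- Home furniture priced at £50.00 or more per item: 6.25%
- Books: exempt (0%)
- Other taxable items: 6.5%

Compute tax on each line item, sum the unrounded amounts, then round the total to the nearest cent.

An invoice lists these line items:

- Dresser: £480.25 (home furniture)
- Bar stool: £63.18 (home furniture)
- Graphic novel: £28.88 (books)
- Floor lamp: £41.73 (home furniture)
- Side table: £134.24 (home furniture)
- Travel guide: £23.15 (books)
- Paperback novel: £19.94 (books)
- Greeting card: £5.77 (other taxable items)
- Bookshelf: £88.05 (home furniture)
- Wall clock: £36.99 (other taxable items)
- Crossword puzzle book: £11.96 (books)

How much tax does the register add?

£51.78

Dresser £480.25: home furniture, £50.00 or more → 6.25% → £30.015625
Bar stool £63.18: home furniture, £50.00 or more → 6.25% → £3.94875
Graphic novel £28.88: books → 0% → £0.00
Floor lamp £41.73: home furniture, under £50.00 → 2.75% → £1.147575
Side table £134.24: home furniture, £50.00 or more → 6.25% → £8.39
Travel guide £23.15: books → 0% → £0.00
Paperback novel £19.94: books → 0% → £0.00
Greeting card £5.77: other taxable items → 6.5% → £0.37505
Bookshelf £88.05: home furniture, £50.00 or more → 6.25% → £5.503125
Wall clock £36.99: other taxable items → 6.5% → £2.40435
Crossword puzzle book £11.96: books → 0% → £0.00
Unrounded tax sum = £51.784475 → £51.78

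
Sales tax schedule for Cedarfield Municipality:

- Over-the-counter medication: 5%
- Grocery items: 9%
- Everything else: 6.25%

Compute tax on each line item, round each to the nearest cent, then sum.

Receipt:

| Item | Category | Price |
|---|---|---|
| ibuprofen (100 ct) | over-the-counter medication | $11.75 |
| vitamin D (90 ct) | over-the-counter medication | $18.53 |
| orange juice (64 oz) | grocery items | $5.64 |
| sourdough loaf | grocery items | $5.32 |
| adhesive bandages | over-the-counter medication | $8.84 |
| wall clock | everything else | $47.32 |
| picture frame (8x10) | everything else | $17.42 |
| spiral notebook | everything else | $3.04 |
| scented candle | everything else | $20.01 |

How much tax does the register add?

Ibuprofen (100 ct) $11.75: over-the-counter medication → 5% → $0.59
Vitamin D (90 ct) $18.53: over-the-counter medication → 5% → $0.93
Orange juice (64 oz) $5.64: grocery items → 9% → $0.51
Sourdough loaf $5.32: grocery items → 9% → $0.48
Adhesive bandages $8.84: over-the-counter medication → 5% → $0.44
Wall clock $47.32: everything else → 6.25% → $2.96
Picture frame (8x10) $17.42: everything else → 6.25% → $1.09
Spiral notebook $3.04: everything else → 6.25% → $0.19
Scented candle $20.01: everything else → 6.25% → $1.25
Total tax = $0.59 + $0.93 + $0.51 + $0.48 + $0.44 + $2.96 + $1.09 + $0.19 + $1.25 = $8.44

$8.44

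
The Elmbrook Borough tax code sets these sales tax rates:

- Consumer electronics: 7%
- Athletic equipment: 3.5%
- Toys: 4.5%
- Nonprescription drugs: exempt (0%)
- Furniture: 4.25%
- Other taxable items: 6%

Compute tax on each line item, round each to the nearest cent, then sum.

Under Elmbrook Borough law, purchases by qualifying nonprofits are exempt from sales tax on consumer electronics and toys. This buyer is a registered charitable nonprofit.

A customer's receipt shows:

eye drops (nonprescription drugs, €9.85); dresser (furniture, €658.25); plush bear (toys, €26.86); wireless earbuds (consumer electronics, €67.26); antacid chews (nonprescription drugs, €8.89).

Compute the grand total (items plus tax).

€799.09

Eye drops €9.85: nonprescription drugs → 0% → €0.00
Dresser €658.25: furniture → 4.25% → €27.98
Plush bear €26.86: toys, buyer-exempt → 0% → €0.00
Wireless earbuds €67.26: consumer electronics, buyer-exempt → 0% → €0.00
Antacid chews €8.89: nonprescription drugs → 0% → €0.00
Subtotal = €771.11; tax = €27.98; total due = €799.09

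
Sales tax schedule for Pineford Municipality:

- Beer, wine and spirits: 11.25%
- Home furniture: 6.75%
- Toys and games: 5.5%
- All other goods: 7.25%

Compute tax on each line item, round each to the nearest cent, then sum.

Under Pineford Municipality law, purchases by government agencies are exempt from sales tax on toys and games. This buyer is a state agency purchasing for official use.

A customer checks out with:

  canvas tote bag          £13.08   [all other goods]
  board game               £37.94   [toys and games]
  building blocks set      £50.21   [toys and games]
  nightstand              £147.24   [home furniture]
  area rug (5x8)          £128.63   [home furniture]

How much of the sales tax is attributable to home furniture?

£18.62

Nightstand £147.24: home furniture → 6.75% → £9.94
Area rug (5x8) £128.63: home furniture → 6.75% → £8.68
Tax on home furniture = £9.94 + £8.68 = £18.62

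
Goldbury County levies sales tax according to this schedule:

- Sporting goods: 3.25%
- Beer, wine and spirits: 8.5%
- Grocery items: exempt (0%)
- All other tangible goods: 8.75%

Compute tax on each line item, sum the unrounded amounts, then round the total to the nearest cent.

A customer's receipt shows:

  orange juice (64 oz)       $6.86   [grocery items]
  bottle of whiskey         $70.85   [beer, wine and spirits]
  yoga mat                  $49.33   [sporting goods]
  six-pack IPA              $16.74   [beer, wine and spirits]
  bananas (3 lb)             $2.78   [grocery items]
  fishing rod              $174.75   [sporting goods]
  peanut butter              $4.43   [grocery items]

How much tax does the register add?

$14.73

Orange juice (64 oz) $6.86: grocery items → 0% → $0.00
Bottle of whiskey $70.85: beer, wine and spirits → 8.5% → $6.02225
Yoga mat $49.33: sporting goods → 3.25% → $1.603225
Six-pack IPA $16.74: beer, wine and spirits → 8.5% → $1.4229
Bananas (3 lb) $2.78: grocery items → 0% → $0.00
Fishing rod $174.75: sporting goods → 3.25% → $5.679375
Peanut butter $4.43: grocery items → 0% → $0.00
Unrounded tax sum = $14.72775 → $14.73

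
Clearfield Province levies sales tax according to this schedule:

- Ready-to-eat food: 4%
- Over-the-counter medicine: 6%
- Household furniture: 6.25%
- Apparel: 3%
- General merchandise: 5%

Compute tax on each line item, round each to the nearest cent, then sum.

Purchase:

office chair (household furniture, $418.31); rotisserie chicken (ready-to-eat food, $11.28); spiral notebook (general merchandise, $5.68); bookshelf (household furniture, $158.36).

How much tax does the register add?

Office chair $418.31: household furniture → 6.25% → $26.14
Rotisserie chicken $11.28: ready-to-eat food → 4% → $0.45
Spiral notebook $5.68: general merchandise → 5% → $0.28
Bookshelf $158.36: household furniture → 6.25% → $9.90
Total tax = $26.14 + $0.45 + $0.28 + $9.90 = $36.77

$36.77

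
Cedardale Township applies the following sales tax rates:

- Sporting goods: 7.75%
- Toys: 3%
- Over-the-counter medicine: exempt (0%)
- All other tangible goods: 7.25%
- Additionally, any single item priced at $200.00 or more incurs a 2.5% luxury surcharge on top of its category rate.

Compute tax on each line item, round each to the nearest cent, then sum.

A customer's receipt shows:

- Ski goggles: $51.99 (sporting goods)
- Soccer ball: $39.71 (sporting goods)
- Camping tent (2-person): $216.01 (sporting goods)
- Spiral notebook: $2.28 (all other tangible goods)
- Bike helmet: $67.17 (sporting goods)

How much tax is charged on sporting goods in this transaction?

$34.46

Ski goggles $51.99: sporting goods → 7.75% → $4.03
Soccer ball $39.71: sporting goods → 7.75% → $3.08
Camping tent (2-person) $216.01: sporting goods → 7.75% + 2.5% surcharge = 10.25% → $22.14
Bike helmet $67.17: sporting goods → 7.75% → $5.21
Tax on sporting goods = $4.03 + $3.08 + $22.14 + $5.21 = $34.46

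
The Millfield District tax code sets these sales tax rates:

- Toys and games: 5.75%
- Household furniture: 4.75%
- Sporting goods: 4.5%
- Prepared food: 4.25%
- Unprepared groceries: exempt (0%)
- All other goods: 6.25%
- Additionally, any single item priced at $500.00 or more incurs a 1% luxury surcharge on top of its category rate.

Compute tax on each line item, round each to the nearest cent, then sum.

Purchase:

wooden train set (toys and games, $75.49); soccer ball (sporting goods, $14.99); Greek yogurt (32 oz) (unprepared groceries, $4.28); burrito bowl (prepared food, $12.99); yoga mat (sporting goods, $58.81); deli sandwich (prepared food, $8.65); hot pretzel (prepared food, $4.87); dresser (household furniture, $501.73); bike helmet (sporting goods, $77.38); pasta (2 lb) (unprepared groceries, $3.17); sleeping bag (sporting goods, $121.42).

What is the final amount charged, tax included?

$930.36

Wooden train set $75.49: toys and games → 5.75% → $4.34
Soccer ball $14.99: sporting goods → 4.5% → $0.67
Greek yogurt (32 oz) $4.28: unprepared groceries → 0% → $0.00
Burrito bowl $12.99: prepared food → 4.25% → $0.55
Yoga mat $58.81: sporting goods → 4.5% → $2.65
Deli sandwich $8.65: prepared food → 4.25% → $0.37
Hot pretzel $4.87: prepared food → 4.25% → $0.21
Dresser $501.73: household furniture → 4.75% + 1% surcharge = 5.75% → $28.85
Bike helmet $77.38: sporting goods → 4.5% → $3.48
Pasta (2 lb) $3.17: unprepared groceries → 0% → $0.00
Sleeping bag $121.42: sporting goods → 4.5% → $5.46
Subtotal = $883.78; tax = $46.58; total due = $930.36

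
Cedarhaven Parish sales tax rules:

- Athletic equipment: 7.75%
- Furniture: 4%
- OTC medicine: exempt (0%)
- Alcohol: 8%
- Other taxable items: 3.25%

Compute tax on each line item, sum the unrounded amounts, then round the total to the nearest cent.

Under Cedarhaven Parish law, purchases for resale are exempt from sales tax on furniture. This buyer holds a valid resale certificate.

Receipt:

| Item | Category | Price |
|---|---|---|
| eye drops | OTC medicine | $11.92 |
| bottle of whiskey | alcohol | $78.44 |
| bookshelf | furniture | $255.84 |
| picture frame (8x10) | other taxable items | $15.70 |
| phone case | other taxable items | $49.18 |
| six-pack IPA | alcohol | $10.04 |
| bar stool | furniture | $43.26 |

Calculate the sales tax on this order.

Eye drops $11.92: OTC medicine → 0% → $0.00
Bottle of whiskey $78.44: alcohol → 8% → $6.2752
Bookshelf $255.84: furniture, buyer-exempt → 0% → $0.00
Picture frame (8x10) $15.70: other taxable items → 3.25% → $0.51025
Phone case $49.18: other taxable items → 3.25% → $1.59835
Six-pack IPA $10.04: alcohol → 8% → $0.8032
Bar stool $43.26: furniture, buyer-exempt → 0% → $0.00
Unrounded tax sum = $9.187 → $9.19

$9.19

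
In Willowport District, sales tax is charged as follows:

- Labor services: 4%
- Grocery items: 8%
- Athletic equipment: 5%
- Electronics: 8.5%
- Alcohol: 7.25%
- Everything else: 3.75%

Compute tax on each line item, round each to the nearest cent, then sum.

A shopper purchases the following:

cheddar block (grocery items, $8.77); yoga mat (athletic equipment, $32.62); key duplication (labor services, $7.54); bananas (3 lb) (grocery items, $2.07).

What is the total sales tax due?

$2.80

Cheddar block $8.77: grocery items → 8% → $0.70
Yoga mat $32.62: athletic equipment → 5% → $1.63
Key duplication $7.54: labor services → 4% → $0.30
Bananas (3 lb) $2.07: grocery items → 8% → $0.17
Total tax = $0.70 + $1.63 + $0.30 + $0.17 = $2.80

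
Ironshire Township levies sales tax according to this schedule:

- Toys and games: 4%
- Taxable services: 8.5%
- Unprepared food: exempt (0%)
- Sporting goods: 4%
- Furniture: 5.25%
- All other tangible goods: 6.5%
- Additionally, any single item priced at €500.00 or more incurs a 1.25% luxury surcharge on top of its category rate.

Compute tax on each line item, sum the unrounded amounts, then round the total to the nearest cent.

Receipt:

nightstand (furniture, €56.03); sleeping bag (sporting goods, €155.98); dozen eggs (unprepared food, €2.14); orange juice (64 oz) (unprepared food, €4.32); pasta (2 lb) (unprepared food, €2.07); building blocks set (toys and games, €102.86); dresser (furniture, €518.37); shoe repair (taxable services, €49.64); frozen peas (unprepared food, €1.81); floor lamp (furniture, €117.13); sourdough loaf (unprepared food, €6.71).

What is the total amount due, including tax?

€1074.42

Nightstand €56.03: furniture → 5.25% → €2.941575
Sleeping bag €155.98: sporting goods → 4% → €6.2392
Dozen eggs €2.14: unprepared food → 0% → €0.00
Orange juice (64 oz) €4.32: unprepared food → 0% → €0.00
Pasta (2 lb) €2.07: unprepared food → 0% → €0.00
Building blocks set €102.86: toys and games → 4% → €4.1144
Dresser €518.37: furniture → 5.25% + 1.25% surcharge = 6.5% → €33.69405
Shoe repair €49.64: taxable services → 8.5% → €4.2194
Frozen peas €1.81: unprepared food → 0% → €0.00
Floor lamp €117.13: furniture → 5.25% → €6.149325
Sourdough loaf €6.71: unprepared food → 0% → €0.00
Subtotal = €1017.06; unrounded tax = €57.35795 → €57.36; total due = €1074.42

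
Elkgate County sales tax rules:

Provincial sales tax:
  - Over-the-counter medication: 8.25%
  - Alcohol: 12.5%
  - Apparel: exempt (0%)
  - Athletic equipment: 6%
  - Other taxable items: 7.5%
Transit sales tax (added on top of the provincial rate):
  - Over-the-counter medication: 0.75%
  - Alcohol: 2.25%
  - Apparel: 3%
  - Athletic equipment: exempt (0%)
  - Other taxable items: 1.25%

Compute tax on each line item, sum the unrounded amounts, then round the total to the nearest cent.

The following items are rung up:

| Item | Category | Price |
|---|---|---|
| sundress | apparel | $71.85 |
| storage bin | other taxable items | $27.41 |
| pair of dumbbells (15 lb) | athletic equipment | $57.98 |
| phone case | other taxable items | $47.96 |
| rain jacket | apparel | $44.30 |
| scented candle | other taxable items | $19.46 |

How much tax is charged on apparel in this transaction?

Sundress $71.85: apparel → 0% + 3% transit = 3% → $2.1555
Rain jacket $44.30: apparel → 0% + 3% transit = 3% → $1.329
Tax on apparel: unrounded sum = $3.4845 → $3.48

$3.48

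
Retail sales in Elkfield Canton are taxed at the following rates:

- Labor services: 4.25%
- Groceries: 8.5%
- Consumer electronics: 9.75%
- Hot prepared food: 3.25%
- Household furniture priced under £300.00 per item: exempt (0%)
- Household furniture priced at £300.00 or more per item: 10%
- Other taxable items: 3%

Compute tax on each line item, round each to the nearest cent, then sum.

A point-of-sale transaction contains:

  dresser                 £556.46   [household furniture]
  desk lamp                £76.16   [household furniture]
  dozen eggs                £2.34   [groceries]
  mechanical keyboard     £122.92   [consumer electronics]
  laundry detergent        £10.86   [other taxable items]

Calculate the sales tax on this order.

Dresser £556.46: household furniture, £300.00 or more → 10% → £55.65
Desk lamp £76.16: household furniture, under £300.00 → 0% → £0.00
Dozen eggs £2.34: groceries → 8.5% → £0.20
Mechanical keyboard £122.92: consumer electronics → 9.75% → £11.98
Laundry detergent £10.86: other taxable items → 3% → £0.33
Total tax = £55.65 + £0.20 + £11.98 + £0.33 = £68.16

£68.16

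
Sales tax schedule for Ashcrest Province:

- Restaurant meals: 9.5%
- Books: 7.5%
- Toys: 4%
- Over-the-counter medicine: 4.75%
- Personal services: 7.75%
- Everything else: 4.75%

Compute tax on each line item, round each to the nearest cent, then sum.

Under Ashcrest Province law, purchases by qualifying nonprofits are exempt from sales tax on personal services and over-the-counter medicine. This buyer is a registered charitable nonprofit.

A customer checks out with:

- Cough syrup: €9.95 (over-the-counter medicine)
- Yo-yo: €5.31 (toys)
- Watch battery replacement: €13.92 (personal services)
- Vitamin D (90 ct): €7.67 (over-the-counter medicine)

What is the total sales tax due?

€0.21

Cough syrup €9.95: over-the-counter medicine, buyer-exempt → 0% → €0.00
Yo-yo €5.31: toys → 4% → €0.21
Watch battery replacement €13.92: personal services, buyer-exempt → 0% → €0.00
Vitamin D (90 ct) €7.67: over-the-counter medicine, buyer-exempt → 0% → €0.00
Total tax = €0.21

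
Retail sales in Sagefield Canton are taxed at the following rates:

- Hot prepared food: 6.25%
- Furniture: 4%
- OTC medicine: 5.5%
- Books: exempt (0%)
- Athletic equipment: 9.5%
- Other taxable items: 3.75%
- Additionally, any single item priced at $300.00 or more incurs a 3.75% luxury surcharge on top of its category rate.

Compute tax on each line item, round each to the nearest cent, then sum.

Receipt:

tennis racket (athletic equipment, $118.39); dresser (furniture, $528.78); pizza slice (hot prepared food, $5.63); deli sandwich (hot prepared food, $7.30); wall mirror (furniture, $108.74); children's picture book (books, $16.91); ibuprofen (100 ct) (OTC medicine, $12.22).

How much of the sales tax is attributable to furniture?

$45.33

Dresser $528.78: furniture → 4% + 3.75% surcharge = 7.75% → $40.98
Wall mirror $108.74: furniture → 4% → $4.35
Tax on furniture = $40.98 + $4.35 = $45.33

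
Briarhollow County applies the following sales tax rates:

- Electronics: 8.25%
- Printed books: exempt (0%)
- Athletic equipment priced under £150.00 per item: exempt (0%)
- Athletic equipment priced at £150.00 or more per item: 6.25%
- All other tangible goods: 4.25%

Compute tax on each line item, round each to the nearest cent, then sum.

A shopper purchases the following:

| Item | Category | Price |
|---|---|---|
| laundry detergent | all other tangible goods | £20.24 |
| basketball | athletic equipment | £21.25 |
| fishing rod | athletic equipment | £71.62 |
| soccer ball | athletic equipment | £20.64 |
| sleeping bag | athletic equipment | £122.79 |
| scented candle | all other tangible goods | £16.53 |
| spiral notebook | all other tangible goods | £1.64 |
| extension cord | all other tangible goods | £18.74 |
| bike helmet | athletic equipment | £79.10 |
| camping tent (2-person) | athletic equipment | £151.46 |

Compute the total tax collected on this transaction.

£11.90

Laundry detergent £20.24: all other tangible goods → 4.25% → £0.86
Basketball £21.25: athletic equipment, under £150.00 → 0% → £0.00
Fishing rod £71.62: athletic equipment, under £150.00 → 0% → £0.00
Soccer ball £20.64: athletic equipment, under £150.00 → 0% → £0.00
Sleeping bag £122.79: athletic equipment, under £150.00 → 0% → £0.00
Scented candle £16.53: all other tangible goods → 4.25% → £0.70
Spiral notebook £1.64: all other tangible goods → 4.25% → £0.07
Extension cord £18.74: all other tangible goods → 4.25% → £0.80
Bike helmet £79.10: athletic equipment, under £150.00 → 0% → £0.00
Camping tent (2-person) £151.46: athletic equipment, £150.00 or more → 6.25% → £9.47
Total tax = £0.86 + £0.70 + £0.07 + £0.80 + £9.47 = £11.90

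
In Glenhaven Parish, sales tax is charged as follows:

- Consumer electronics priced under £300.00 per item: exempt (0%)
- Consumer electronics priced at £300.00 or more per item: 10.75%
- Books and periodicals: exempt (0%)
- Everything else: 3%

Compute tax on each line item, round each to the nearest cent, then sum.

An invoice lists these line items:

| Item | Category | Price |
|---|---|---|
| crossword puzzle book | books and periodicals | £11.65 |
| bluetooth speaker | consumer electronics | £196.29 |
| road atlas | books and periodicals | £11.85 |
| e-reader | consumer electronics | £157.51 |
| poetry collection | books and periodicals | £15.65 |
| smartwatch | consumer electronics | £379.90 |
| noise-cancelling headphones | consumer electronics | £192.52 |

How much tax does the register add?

£40.84

Crossword puzzle book £11.65: books and periodicals → 0% → £0.00
Bluetooth speaker £196.29: consumer electronics, under £300.00 → 0% → £0.00
Road atlas £11.85: books and periodicals → 0% → £0.00
E-reader £157.51: consumer electronics, under £300.00 → 0% → £0.00
Poetry collection £15.65: books and periodicals → 0% → £0.00
Smartwatch £379.90: consumer electronics, £300.00 or more → 10.75% → £40.84
Noise-cancelling headphones £192.52: consumer electronics, under £300.00 → 0% → £0.00
Total tax = £40.84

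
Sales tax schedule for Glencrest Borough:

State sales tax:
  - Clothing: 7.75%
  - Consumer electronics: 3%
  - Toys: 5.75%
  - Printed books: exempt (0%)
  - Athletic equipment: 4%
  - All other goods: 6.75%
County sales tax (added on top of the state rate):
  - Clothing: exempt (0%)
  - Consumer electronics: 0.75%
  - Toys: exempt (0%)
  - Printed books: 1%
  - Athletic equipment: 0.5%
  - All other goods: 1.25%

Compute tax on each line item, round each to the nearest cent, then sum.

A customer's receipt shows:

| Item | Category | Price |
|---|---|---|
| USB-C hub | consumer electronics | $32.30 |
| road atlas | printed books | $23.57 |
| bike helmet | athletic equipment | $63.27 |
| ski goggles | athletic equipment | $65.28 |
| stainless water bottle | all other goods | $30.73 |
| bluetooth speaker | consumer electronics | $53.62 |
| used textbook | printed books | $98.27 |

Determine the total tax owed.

USB-C hub $32.30: consumer electronics → 3% + 0.75% county = 3.75% → $1.21
Road atlas $23.57: printed books → 0% + 1% county = 1% → $0.24
Bike helmet $63.27: athletic equipment → 4% + 0.5% county = 4.5% → $2.85
Ski goggles $65.28: athletic equipment → 4% + 0.5% county = 4.5% → $2.94
Stainless water bottle $30.73: all other goods → 6.75% + 1.25% county = 8% → $2.46
Bluetooth speaker $53.62: consumer electronics → 3% + 0.75% county = 3.75% → $2.01
Used textbook $98.27: printed books → 0% + 1% county = 1% → $0.98
Total tax = $1.21 + $0.24 + $2.85 + $2.94 + $2.46 + $2.01 + $0.98 = $12.69

$12.69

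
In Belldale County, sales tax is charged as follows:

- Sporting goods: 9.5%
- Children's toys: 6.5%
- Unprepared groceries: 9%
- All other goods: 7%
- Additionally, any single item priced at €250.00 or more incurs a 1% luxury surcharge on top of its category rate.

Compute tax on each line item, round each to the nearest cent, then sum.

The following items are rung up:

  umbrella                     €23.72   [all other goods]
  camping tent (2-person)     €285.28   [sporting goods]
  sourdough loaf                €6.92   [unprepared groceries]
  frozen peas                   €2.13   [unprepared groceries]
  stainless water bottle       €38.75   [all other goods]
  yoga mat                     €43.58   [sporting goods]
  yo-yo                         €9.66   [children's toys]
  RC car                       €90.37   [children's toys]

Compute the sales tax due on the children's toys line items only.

€6.50

Yo-yo €9.66: children's toys → 6.5% → €0.63
RC car €90.37: children's toys → 6.5% → €5.87
Tax on children's toys = €0.63 + €5.87 = €6.50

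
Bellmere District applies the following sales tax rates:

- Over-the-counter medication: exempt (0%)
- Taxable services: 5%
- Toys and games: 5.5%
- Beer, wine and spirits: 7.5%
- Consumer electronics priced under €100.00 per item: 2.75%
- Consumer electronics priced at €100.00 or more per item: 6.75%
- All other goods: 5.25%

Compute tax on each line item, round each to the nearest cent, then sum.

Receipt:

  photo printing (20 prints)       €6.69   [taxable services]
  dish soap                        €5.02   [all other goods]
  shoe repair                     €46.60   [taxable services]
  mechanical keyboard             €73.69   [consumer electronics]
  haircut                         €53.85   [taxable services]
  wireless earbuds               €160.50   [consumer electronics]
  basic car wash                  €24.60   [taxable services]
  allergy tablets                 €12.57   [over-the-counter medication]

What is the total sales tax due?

€19.70

Photo printing (20 prints) €6.69: taxable services → 5% → €0.33
Dish soap €5.02: all other goods → 5.25% → €0.26
Shoe repair €46.60: taxable services → 5% → €2.33
Mechanical keyboard €73.69: consumer electronics, under €100.00 → 2.75% → €2.03
Haircut €53.85: taxable services → 5% → €2.69
Wireless earbuds €160.50: consumer electronics, €100.00 or more → 6.75% → €10.83
Basic car wash €24.60: taxable services → 5% → €1.23
Allergy tablets €12.57: over-the-counter medication → 0% → €0.00
Total tax = €0.33 + €0.26 + €2.33 + €2.03 + €2.69 + €10.83 + €1.23 = €19.70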